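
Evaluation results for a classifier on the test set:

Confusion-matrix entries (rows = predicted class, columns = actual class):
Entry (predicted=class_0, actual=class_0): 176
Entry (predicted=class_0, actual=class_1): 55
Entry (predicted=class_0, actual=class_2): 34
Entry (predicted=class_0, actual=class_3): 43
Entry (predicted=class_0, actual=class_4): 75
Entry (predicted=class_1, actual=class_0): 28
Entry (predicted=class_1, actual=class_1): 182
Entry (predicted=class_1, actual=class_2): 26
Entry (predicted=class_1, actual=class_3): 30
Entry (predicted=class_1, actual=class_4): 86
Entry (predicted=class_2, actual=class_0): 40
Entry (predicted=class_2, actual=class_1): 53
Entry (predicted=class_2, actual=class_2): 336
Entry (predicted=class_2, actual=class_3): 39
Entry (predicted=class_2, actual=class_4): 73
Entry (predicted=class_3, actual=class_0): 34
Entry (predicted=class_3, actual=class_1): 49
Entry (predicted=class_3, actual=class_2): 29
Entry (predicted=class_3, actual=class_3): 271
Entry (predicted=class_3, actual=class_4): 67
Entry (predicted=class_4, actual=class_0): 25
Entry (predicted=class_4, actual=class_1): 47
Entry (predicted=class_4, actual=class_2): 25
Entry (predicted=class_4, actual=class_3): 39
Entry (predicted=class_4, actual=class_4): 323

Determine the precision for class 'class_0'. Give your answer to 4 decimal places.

0.4595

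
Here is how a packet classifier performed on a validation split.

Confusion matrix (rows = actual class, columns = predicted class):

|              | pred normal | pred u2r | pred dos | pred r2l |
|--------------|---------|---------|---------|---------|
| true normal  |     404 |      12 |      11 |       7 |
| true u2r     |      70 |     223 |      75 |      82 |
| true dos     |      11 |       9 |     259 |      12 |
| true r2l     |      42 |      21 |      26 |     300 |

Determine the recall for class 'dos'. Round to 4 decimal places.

Take TP from the diagonal, FP from the rest of the 'dos' prediction marginal, FN from the rest of the 'dos' actual marginal.
recall = TP/(TP+FN).
dos: TP=259, FN=11+9+12=32 → 259/291 = 0.89003

0.8900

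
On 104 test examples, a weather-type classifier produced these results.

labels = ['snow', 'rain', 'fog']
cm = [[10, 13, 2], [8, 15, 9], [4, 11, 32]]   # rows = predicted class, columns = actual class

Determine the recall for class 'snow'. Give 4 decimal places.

0.4545

One-vs-rest for 'snow': TP = diagonal; FP = other classes predicted 'snow'; FN = 'snow' predicted as other.
recall = TP/(TP+FN).
snow: TP=10, FN=8+4=12 → 10/22 = 0.45455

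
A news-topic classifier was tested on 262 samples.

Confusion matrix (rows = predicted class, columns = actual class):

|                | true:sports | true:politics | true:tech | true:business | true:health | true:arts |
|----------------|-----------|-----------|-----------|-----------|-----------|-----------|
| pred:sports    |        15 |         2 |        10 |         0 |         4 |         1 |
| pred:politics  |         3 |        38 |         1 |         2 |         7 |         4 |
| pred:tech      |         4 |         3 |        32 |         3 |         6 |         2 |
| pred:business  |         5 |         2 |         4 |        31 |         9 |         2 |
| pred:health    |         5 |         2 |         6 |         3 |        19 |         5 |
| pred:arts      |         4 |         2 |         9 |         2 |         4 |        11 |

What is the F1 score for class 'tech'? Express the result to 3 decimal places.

0.571

Take TP from the diagonal, FP from the rest of the 'tech' prediction marginal, FN from the rest of the 'tech' actual marginal.
F1 score = 2·TP/(2·TP+FP+FN).
tech: TP=32, FP=4+3+3+6+2=18, FN=10+1+4+6+9=30 → 64/112 = 0.5714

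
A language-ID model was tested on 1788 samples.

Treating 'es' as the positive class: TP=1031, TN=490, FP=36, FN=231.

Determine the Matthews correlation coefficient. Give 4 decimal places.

0.6953

MCC = (TP·TN − FP·FN) / √((TP+FP)(TP+FN)(TN+FP)(TN+FN))
Numerator = 1031·490 − 36·231 = 496874
Denominator = √(1067·1262·526·721) = √510675218284 = 714615.4338
MCC = 496874 / 714615.4338 = 0.6953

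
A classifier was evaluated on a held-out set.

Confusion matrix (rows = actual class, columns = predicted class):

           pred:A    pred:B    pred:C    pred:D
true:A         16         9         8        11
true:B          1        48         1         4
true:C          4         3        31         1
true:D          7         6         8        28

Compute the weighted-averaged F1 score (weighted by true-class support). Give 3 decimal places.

0.645

Per-class F1 score (2·TP/(2·TP+FP+FN)):
  A: TP=16, FP=1+4+7=12, FN=9+8+11=28 → 32/72 = 0.4444
  B: TP=48, FP=9+3+6=18, FN=1+1+4=6 → 96/120 = 0.8000
  C: TP=31, FP=8+1+8=17, FN=4+3+1=8 → 62/87 = 0.7126
  D: TP=28, FP=11+4+1=16, FN=7+6+8=21 → 56/93 = 0.6022
Weighted-F1 score = Σ (supportᵢ/N)·F1 scoreᵢ with N=186: (44/186)·0.4444 + (54/186)·0.8000 + (39/186)·0.7126 + (49/186)·0.6022 = 0.645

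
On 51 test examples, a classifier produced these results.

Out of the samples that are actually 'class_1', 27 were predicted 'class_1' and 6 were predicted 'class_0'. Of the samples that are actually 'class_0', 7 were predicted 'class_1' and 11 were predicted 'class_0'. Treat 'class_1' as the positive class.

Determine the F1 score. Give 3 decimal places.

Precision = TP/(TP+FP) = 27/34 = 0.7941
Recall = TP/(TP+FN) = 27/33 = 0.8182
F1 = 2·TP/(2·TP+FP+FN) = 54/67 = 0.806

0.806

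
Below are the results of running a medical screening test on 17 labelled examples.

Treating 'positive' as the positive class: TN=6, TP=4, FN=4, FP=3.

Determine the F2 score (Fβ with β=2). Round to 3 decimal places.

0.513

Fβ = (1+β²)·TP / ((1+β²)·TP + β²·FN + FP), with β²=4
= 5·4 / (5·4 + 4·4 + 3) = 0.513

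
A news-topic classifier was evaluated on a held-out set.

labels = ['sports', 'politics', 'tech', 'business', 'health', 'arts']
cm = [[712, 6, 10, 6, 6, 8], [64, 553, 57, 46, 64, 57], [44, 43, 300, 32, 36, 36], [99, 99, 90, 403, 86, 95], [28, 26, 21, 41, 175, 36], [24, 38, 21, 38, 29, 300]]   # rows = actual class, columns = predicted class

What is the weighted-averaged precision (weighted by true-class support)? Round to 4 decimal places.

Per-class precision (TP/(TP+FP)):
  sports: TP=712, FP=64+44+99+28+24=259 → 712/971 = 0.73326
  politics: TP=553, FP=6+43+99+26+38=212 → 553/765 = 0.72288
  tech: TP=300, FP=10+57+90+21+21=199 → 300/499 = 0.60120
  business: TP=403, FP=6+46+32+41+38=163 → 403/566 = 0.71201
  health: TP=175, FP=6+64+36+86+29=221 → 175/396 = 0.44192
  arts: TP=300, FP=8+57+36+95+36=232 → 300/532 = 0.56391
Weighted-precision = Σ (supportᵢ/N)·precisionᵢ with N=3729: (748/3729)·0.73326 + (841/3729)·0.72288 + (491/3729)·0.60120 + (872/3729)·0.71201 + (327/3729)·0.44192 + (450/3729)·0.56391 = 0.6626

0.6626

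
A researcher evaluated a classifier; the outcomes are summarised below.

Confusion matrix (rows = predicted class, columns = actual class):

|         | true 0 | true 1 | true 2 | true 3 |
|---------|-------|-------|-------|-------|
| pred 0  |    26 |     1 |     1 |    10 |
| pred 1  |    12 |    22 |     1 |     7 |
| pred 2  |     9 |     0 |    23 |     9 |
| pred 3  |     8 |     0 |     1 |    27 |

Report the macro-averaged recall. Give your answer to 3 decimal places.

0.706

Per-class recall (TP/(TP+FN)):
  0: TP=26, FN=12+9+8=29 → 26/55 = 0.4727
  1: TP=22, FN=1+0+0=1 → 22/23 = 0.9565
  2: TP=23, FN=1+1+1=3 → 23/26 = 0.8846
  3: TP=27, FN=10+7+9=26 → 27/53 = 0.5094
Macro-recall = mean = (0.4727 + 0.9565 + 0.8846 + 0.5094) / 4 = 0.706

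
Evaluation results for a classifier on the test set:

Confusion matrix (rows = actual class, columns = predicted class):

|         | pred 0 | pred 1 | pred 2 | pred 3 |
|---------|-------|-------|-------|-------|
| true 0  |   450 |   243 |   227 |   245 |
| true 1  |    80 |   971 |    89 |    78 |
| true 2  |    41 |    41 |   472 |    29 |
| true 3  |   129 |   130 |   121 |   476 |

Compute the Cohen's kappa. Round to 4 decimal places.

0.4889

Observed agreement pₒ = trace/N = 2369/3822 = 0.61983
Expected agreement pₑ = Σ (rowᵢ·colᵢ)/N² = (1165·700 + 1218·1385 + 583·909 + 856·828)/3822² = 0.25611
κ = (pₒ − pₑ)/(1 − pₑ) = (0.61983 − 0.25611)/(1 − 0.25611) = 0.4889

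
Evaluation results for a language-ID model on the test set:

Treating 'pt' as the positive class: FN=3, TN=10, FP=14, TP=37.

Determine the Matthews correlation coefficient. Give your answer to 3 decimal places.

MCC = (TP·TN − FP·FN) / √((TP+FP)(TP+FN)(TN+FP)(TN+FN))
Numerator = 37·10 − 14·3 = 328
Denominator = √(51·40·24·13) = √636480 = 797.7970
MCC = 328 / 797.7970 = 0.411

0.411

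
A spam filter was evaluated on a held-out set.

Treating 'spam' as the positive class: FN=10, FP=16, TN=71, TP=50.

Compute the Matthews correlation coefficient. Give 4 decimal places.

0.6417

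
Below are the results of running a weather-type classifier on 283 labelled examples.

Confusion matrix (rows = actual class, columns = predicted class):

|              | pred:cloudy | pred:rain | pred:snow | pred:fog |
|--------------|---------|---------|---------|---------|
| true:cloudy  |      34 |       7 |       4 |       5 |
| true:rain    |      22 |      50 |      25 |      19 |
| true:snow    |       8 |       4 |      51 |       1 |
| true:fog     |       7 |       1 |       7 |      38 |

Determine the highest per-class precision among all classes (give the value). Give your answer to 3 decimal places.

Per-class precision (TP/(TP+FP)):
  cloudy: TP=34, FP=22+8+7=37 → 34/71 = 0.4789
  rain: TP=50, FP=7+4+1=12 → 50/62 = 0.8065
  snow: TP=51, FP=4+25+7=36 → 51/87 = 0.5862
  fog: TP=38, FP=5+19+1=25 → 38/63 = 0.6032
Highest is class 'rain' with precision = 0.806.

0.806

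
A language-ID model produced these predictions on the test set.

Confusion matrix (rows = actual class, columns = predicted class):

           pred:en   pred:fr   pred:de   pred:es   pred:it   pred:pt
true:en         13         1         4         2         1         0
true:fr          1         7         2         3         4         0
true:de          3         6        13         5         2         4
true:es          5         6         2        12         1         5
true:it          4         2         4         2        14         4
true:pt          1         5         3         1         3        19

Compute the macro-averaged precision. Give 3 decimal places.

0.473

Per-class precision (TP/(TP+FP)):
  en: TP=13, FP=1+3+5+4+1=14 → 13/27 = 0.4815
  fr: TP=7, FP=1+6+6+2+5=20 → 7/27 = 0.2593
  de: TP=13, FP=4+2+2+4+3=15 → 13/28 = 0.4643
  es: TP=12, FP=2+3+5+2+1=13 → 12/25 = 0.4800
  it: TP=14, FP=1+4+2+1+3=11 → 14/25 = 0.5600
  pt: TP=19, FP=0+0+4+5+4=13 → 19/32 = 0.5938
Macro-precision = mean = (0.4815 + 0.2593 + 0.4643 + 0.4800 + 0.5600 + 0.5938) / 6 = 0.473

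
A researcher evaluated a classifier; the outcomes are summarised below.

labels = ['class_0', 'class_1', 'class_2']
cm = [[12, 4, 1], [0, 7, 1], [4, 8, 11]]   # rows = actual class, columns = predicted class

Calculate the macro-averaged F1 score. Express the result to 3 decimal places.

Per-class F1 score (2·TP/(2·TP+FP+FN)):
  class_0: TP=12, FP=0+4=4, FN=4+1=5 → 24/33 = 0.7273
  class_1: TP=7, FP=4+8=12, FN=0+1=1 → 14/27 = 0.5185
  class_2: TP=11, FP=1+1=2, FN=4+8=12 → 22/36 = 0.6111
Macro-F1 score = mean = (0.7273 + 0.5185 + 0.6111) / 3 = 0.619

0.619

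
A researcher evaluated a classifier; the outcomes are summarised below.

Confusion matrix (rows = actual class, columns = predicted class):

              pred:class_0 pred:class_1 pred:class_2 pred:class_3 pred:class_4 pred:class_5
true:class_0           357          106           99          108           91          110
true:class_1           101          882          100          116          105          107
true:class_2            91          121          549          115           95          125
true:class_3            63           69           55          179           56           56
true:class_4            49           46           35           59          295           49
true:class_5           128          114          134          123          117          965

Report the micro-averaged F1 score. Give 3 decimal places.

0.541

Micro-averaging pools counts across classes: ΣTP=3227, ΣFP=2743, ΣFN=2743.
Micro-F1 score = 2·TP/(2·TP+FP+FN) on pooled counts = 0.541 (equals overall accuracy in single-label multiclass).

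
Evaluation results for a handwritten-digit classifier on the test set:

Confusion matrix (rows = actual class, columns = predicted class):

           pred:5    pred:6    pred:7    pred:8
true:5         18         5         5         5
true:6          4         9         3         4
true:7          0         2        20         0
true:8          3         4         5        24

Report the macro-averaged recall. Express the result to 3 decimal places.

0.643

Per-class recall (TP/(TP+FN)):
  5: TP=18, FN=5+5+5=15 → 18/33 = 0.5455
  6: TP=9, FN=4+3+4=11 → 9/20 = 0.4500
  7: TP=20, FN=0+2+0=2 → 20/22 = 0.9091
  8: TP=24, FN=3+4+5=12 → 24/36 = 0.6667
Macro-recall = mean = (0.5455 + 0.4500 + 0.9091 + 0.6667) / 4 = 0.643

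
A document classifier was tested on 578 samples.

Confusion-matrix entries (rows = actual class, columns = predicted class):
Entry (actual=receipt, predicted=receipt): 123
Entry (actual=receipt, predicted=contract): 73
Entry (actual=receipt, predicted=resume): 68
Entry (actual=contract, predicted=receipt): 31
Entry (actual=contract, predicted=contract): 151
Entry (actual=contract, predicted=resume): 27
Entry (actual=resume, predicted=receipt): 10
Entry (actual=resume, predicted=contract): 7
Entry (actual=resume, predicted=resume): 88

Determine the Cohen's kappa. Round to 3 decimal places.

Observed agreement pₒ = trace/N = 362/578 = 0.6263
Expected agreement pₑ = Σ (rowᵢ·colᵢ)/N² = (264·164 + 209·231 + 105·183)/578² = 0.3316
κ = (pₒ − pₑ)/(1 − pₑ) = (0.6263 − 0.3316)/(1 − 0.3316) = 0.441

0.441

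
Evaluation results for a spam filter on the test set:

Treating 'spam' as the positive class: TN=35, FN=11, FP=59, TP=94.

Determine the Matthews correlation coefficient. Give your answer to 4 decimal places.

MCC = (TP·TN − FP·FN) / √((TP+FP)(TP+FN)(TN+FP)(TN+FN))
Numerator = 94·35 − 59·11 = 2641
Denominator = √(153·105·94·46) = √69465060 = 8334.5702
MCC = 2641 / 8334.5702 = 0.3169

0.3169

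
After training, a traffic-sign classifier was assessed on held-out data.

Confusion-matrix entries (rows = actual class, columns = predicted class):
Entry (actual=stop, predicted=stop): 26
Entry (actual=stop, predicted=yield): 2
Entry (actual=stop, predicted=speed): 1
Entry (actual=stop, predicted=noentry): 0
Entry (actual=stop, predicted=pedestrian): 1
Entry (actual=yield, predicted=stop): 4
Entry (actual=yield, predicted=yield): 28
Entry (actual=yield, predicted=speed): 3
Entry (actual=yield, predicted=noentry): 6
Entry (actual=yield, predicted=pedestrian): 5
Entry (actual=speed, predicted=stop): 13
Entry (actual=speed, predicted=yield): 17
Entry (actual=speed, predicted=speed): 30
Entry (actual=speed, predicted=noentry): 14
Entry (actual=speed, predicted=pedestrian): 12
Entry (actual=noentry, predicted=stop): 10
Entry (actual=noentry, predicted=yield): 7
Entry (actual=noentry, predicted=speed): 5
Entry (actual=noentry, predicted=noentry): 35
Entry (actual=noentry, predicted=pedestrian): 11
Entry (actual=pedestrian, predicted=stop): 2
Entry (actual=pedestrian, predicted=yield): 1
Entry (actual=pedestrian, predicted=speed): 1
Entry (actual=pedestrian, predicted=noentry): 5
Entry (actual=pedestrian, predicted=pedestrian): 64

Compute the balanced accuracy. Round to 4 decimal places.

Balanced accuracy = mean of per-class recall.
  stop: recall = 26/30 = 0.86667
  yield: recall = 28/46 = 0.60870
  speed: recall = 30/86 = 0.34884
  noentry: recall = 35/68 = 0.51471
  pedestrian: recall = 64/73 = 0.87671
Mean = (0.86667 + 0.60870 + 0.34884 + 0.51471 + 0.87671) / 5 = 0.6431

0.6431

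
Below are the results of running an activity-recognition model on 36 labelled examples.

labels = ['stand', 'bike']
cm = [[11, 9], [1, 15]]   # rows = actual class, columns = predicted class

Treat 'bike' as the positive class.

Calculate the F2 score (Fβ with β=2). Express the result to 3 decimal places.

Fβ = (1+β²)·TP / ((1+β²)·TP + β²·FN + FP), with β²=4
= 5·15 / (5·15 + 4·1 + 9) = 0.852

0.852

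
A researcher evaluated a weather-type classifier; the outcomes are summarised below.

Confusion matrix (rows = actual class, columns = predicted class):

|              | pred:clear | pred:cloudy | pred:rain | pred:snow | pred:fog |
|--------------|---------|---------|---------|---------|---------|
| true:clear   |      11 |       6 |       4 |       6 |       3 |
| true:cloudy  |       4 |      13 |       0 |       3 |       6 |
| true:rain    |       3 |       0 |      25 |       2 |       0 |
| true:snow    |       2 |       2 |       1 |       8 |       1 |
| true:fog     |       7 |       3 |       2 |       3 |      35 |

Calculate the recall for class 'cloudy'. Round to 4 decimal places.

0.5000

One-vs-rest for 'cloudy': TP = diagonal; FP = other classes predicted 'cloudy'; FN = 'cloudy' predicted as other.
recall = TP/(TP+FN).
cloudy: TP=13, FN=4+0+3+6=13 → 13/26 = 0.50000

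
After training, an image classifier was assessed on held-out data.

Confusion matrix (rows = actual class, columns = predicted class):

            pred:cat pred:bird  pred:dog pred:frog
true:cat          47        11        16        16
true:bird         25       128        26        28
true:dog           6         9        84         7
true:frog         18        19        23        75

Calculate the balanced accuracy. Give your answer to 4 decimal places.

0.6221

Balanced accuracy = mean of per-class recall.
  cat: recall = 47/90 = 0.52222
  bird: recall = 128/207 = 0.61836
  dog: recall = 84/106 = 0.79245
  frog: recall = 75/135 = 0.55556
Mean = (0.52222 + 0.61836 + 0.79245 + 0.55556) / 4 = 0.6221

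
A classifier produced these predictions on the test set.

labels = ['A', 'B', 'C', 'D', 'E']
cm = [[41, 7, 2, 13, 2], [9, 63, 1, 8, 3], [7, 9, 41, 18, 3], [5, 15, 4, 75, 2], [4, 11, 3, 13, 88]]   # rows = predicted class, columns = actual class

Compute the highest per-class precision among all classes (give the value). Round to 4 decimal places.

0.7500

Per-class precision (TP/(TP+FP)):
  A: TP=41, FP=7+2+13+2=24 → 41/65 = 0.63077
  B: TP=63, FP=9+1+8+3=21 → 63/84 = 0.75000
  C: TP=41, FP=7+9+18+3=37 → 41/78 = 0.52564
  D: TP=75, FP=5+15+4+2=26 → 75/101 = 0.74257
  E: TP=88, FP=4+11+3+13=31 → 88/119 = 0.73950
Highest is class 'B' with precision = 0.7500.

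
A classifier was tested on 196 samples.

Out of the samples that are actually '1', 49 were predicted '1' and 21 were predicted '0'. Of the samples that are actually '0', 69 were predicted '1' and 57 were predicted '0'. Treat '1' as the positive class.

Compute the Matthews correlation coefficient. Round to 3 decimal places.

MCC = (TP·TN − FP·FN) / √((TP+FP)(TP+FN)(TN+FP)(TN+FN))
Numerator = 49·57 − 69·21 = 1344
Denominator = √(118·70·126·78) = √81179280 = 9009.9545
MCC = 1344 / 9009.9545 = 0.149

0.149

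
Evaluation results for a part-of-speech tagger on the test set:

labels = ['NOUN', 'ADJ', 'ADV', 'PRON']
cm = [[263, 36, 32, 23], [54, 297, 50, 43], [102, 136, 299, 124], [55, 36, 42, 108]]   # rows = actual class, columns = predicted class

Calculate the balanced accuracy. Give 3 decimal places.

0.578

Balanced accuracy = mean of per-class recall.
  NOUN: recall = 263/354 = 0.7429
  ADJ: recall = 297/444 = 0.6689
  ADV: recall = 299/661 = 0.4523
  PRON: recall = 108/241 = 0.4481
Mean = (0.7429 + 0.6689 + 0.4523 + 0.4481) / 4 = 0.578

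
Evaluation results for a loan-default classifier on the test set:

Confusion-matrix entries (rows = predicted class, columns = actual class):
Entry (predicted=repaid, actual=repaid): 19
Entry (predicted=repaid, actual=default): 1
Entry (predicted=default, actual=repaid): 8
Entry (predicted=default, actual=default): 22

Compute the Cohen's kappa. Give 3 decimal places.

Observed agreement pₒ = trace/N = 41/50 = 0.8200
Expected agreement pₑ = Σ (rowᵢ·colᵢ)/N² = (27·20 + 23·30)/50² = 0.4920
κ = (pₒ − pₑ)/(1 − pₑ) = (0.8200 − 0.4920)/(1 − 0.4920) = 0.646

0.646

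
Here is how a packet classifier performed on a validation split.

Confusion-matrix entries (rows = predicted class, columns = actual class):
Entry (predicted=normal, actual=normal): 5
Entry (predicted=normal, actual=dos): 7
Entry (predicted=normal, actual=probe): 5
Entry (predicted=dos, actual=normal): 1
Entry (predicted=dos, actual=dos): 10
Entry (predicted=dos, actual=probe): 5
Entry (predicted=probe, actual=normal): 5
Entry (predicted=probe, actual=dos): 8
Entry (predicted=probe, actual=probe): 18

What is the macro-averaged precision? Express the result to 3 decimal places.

0.500

Per-class precision (TP/(TP+FP)):
  normal: TP=5, FP=7+5=12 → 5/17 = 0.2941
  dos: TP=10, FP=1+5=6 → 10/16 = 0.6250
  probe: TP=18, FP=5+8=13 → 18/31 = 0.5806
Macro-precision = mean = (0.2941 + 0.6250 + 0.5806) / 3 = 0.500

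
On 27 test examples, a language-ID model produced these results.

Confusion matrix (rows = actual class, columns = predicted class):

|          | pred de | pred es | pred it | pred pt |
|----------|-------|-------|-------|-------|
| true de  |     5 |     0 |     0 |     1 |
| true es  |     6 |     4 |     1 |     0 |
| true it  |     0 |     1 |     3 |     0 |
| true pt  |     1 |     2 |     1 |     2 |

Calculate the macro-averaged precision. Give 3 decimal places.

0.564

Per-class precision (TP/(TP+FP)):
  de: TP=5, FP=6+0+1=7 → 5/12 = 0.4167
  es: TP=4, FP=0+1+2=3 → 4/7 = 0.5714
  it: TP=3, FP=0+1+1=2 → 3/5 = 0.6000
  pt: TP=2, FP=1+0+0=1 → 2/3 = 0.6667
Macro-precision = mean = (0.4167 + 0.5714 + 0.6000 + 0.6667) / 4 = 0.564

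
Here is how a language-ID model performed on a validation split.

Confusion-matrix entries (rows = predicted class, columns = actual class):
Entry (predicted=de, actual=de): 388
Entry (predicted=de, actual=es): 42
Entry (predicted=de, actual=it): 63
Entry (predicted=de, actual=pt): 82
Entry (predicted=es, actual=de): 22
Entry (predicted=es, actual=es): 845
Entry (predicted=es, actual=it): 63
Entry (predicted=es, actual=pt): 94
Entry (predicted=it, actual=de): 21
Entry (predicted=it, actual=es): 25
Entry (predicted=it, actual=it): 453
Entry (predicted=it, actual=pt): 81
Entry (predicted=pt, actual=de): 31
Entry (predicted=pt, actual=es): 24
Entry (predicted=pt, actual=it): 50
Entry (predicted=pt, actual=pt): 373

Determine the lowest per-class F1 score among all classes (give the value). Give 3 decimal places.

Per-class F1 score (2·TP/(2·TP+FP+FN)):
  de: TP=388, FP=42+63+82=187, FN=22+21+31=74 → 776/1037 = 0.7483
  es: TP=845, FP=22+63+94=179, FN=42+25+24=91 → 1690/1960 = 0.8622
  it: TP=453, FP=21+25+81=127, FN=63+63+50=176 → 906/1209 = 0.7494
  pt: TP=373, FP=31+24+50=105, FN=82+94+81=257 → 746/1108 = 0.6733
Lowest is class 'pt' with F1 score = 0.673.

0.673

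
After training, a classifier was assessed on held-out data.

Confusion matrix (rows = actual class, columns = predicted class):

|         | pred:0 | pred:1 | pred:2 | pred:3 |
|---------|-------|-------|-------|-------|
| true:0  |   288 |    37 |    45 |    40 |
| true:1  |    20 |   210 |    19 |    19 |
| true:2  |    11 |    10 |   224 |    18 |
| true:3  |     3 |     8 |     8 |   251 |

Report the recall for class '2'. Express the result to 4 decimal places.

recall = TP/(TP+FN).
2: TP=224, FN=11+10+18=39 → 224/263 = 0.85171

0.8517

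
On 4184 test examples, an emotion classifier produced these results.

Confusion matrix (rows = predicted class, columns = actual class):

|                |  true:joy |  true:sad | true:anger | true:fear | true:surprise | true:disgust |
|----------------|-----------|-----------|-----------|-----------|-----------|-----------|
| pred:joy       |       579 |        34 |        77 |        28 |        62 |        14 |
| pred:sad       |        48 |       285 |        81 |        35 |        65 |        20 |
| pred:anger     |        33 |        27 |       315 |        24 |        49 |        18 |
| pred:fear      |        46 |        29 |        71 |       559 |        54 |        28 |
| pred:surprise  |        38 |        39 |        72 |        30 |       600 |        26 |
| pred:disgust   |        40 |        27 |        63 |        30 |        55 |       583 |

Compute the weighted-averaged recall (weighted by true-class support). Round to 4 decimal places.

0.6981

Per-class recall (TP/(TP+FN)):
  joy: TP=579, FN=48+33+46+38+40=205 → 579/784 = 0.73852
  sad: TP=285, FN=34+27+29+39+27=156 → 285/441 = 0.64626
  anger: TP=315, FN=77+81+71+72+63=364 → 315/679 = 0.46392
  fear: TP=559, FN=28+35+24+30+30=147 → 559/706 = 0.79178
  surprise: TP=600, FN=62+65+49+54+55=285 → 600/885 = 0.67797
  disgust: TP=583, FN=14+20+18+28+26=106 → 583/689 = 0.84615
Weighted-recall = Σ (supportᵢ/N)·recallᵢ with N=4184: (784/4184)·0.73852 + (441/4184)·0.64626 + (679/4184)·0.46392 + (706/4184)·0.79178 + (885/4184)·0.67797 + (689/4184)·0.84615 = 0.6981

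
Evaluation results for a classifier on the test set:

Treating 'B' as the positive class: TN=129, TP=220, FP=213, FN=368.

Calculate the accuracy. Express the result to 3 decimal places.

0.375

Accuracy = (TP+TN)/N = (220+129)/930 = 0.375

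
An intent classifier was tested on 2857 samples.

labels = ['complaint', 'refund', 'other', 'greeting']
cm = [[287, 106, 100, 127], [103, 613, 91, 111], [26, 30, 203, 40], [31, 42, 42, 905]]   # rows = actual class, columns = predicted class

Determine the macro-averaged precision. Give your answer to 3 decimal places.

0.662

Per-class precision (TP/(TP+FP)):
  complaint: TP=287, FP=103+26+31=160 → 287/447 = 0.6421
  refund: TP=613, FP=106+30+42=178 → 613/791 = 0.7750
  other: TP=203, FP=100+91+42=233 → 203/436 = 0.4656
  greeting: TP=905, FP=127+111+40=278 → 905/1183 = 0.7650
Macro-precision = mean = (0.6421 + 0.7750 + 0.4656 + 0.7650) / 4 = 0.662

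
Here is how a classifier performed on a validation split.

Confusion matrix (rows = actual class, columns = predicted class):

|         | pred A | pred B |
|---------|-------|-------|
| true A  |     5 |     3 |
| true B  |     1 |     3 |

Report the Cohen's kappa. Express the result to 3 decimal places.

Observed agreement pₒ = trace/N = 8/12 = 0.6667
Expected agreement pₑ = Σ (rowᵢ·colᵢ)/N² = (8·6 + 4·6)/12² = 0.5000
κ = (pₒ − pₑ)/(1 − pₑ) = (0.6667 − 0.5000)/(1 − 0.5000) = 0.333

0.333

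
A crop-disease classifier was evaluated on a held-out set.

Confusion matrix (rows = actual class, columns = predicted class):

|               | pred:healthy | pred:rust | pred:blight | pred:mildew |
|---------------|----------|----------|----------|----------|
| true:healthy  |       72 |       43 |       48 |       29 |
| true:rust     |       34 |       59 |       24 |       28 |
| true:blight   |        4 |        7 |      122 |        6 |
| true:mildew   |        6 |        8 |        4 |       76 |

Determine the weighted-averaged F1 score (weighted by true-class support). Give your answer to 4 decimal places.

0.5562

Per-class F1 score (2·TP/(2·TP+FP+FN)):
  healthy: TP=72, FP=34+4+6=44, FN=43+48+29=120 → 144/308 = 0.46753
  rust: TP=59, FP=43+7+8=58, FN=34+24+28=86 → 118/262 = 0.45038
  blight: TP=122, FP=48+24+4=76, FN=4+7+6=17 → 244/337 = 0.72404
  mildew: TP=76, FP=29+28+6=63, FN=6+8+4=18 → 152/233 = 0.65236
Weighted-F1 score = Σ (supportᵢ/N)·F1 scoreᵢ with N=570: (192/570)·0.46753 + (145/570)·0.45038 + (139/570)·0.72404 + (94/570)·0.65236 = 0.5562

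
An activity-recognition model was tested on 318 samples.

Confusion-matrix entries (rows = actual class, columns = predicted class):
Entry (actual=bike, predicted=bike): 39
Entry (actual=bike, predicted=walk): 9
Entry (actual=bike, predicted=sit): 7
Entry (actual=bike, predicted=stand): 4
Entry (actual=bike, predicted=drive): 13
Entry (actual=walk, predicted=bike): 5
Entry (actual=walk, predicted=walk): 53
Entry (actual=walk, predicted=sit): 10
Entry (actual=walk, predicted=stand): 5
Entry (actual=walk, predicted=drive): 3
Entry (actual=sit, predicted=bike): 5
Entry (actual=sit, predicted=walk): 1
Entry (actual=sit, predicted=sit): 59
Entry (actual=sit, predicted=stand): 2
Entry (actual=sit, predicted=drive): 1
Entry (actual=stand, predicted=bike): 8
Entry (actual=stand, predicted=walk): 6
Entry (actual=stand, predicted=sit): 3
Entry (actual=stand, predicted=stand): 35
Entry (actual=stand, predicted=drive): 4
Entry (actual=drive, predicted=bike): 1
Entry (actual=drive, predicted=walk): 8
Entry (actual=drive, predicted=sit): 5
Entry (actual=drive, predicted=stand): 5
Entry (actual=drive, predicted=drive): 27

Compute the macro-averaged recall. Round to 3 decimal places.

0.664

Per-class recall (TP/(TP+FN)):
  bike: TP=39, FN=9+7+4+13=33 → 39/72 = 0.5417
  walk: TP=53, FN=5+10+5+3=23 → 53/76 = 0.6974
  sit: TP=59, FN=5+1+2+1=9 → 59/68 = 0.8676
  stand: TP=35, FN=8+6+3+4=21 → 35/56 = 0.6250
  drive: TP=27, FN=1+8+5+5=19 → 27/46 = 0.5870
Macro-recall = mean = (0.5417 + 0.6974 + 0.8676 + 0.6250 + 0.5870) / 5 = 0.664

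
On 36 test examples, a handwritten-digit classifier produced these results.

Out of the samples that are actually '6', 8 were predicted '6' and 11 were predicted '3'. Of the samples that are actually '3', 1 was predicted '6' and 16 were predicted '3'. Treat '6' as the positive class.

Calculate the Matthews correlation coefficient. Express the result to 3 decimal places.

MCC = (TP·TN − FP·FN) / √((TP+FP)(TP+FN)(TN+FP)(TN+FN))
Numerator = 8·16 − 1·11 = 117
Denominator = √(9·19·17·27) = √78489 = 280.1589
MCC = 117 / 280.1589 = 0.418

0.418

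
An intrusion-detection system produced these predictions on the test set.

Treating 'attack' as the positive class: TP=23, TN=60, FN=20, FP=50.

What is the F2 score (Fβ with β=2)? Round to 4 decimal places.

0.4694

Fβ = (1+β²)·TP / ((1+β²)·TP + β²·FN + FP), with β²=4
= 5·23 / (5·23 + 4·20 + 50) = 0.4694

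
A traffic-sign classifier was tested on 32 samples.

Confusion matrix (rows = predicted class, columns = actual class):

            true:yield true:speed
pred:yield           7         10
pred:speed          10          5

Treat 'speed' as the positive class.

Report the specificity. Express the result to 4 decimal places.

0.4118

Specificity = TN/(TN+FP) = 7/(7+10) = 0.4118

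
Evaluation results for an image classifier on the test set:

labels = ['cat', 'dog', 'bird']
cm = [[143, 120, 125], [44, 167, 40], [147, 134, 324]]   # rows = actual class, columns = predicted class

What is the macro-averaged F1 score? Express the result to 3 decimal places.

Per-class F1 score (2·TP/(2·TP+FP+FN)):
  cat: TP=143, FP=44+147=191, FN=120+125=245 → 286/722 = 0.3961
  dog: TP=167, FP=120+134=254, FN=44+40=84 → 334/672 = 0.4970
  bird: TP=324, FP=125+40=165, FN=147+134=281 → 648/1094 = 0.5923
Macro-F1 score = mean = (0.3961 + 0.4970 + 0.5923) / 3 = 0.495

0.495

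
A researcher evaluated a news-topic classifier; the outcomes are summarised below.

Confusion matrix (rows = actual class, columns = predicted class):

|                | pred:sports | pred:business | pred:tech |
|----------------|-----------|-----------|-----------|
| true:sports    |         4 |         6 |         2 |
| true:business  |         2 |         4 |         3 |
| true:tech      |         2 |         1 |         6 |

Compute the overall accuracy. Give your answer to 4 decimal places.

Accuracy = trace / total = (4+4+6=14) / 30 = 14/30 = 0.4667

0.4667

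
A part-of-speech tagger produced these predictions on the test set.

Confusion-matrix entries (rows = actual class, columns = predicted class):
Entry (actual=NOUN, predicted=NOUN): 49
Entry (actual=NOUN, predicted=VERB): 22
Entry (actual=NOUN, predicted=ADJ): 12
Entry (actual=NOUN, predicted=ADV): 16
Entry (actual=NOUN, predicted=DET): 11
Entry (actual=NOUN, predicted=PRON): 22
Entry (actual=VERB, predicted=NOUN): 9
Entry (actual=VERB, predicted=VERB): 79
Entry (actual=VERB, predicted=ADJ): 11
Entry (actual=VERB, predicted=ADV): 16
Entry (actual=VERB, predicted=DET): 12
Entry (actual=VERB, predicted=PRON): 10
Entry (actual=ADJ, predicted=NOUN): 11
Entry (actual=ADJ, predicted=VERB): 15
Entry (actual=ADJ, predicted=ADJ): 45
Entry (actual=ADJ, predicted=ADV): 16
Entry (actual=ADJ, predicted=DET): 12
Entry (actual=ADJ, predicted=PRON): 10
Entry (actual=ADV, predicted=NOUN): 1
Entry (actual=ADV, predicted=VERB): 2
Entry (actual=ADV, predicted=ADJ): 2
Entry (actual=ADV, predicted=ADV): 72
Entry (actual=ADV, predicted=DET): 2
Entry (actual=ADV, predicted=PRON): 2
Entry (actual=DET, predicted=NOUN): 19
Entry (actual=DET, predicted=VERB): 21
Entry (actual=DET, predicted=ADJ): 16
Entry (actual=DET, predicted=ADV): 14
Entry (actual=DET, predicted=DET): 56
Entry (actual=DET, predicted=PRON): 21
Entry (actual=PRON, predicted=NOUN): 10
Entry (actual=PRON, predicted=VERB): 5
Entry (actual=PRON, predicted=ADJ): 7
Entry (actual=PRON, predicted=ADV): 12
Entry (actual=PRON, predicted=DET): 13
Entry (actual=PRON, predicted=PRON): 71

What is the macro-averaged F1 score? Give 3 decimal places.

0.511

Per-class F1 score (2·TP/(2·TP+FP+FN)):
  NOUN: TP=49, FP=9+11+1+19+10=50, FN=22+12+16+11+22=83 → 98/231 = 0.4242
  VERB: TP=79, FP=22+15+2+21+5=65, FN=9+11+16+12+10=58 → 158/281 = 0.5623
  ADJ: TP=45, FP=12+11+2+16+7=48, FN=11+15+16+12+10=64 → 90/202 = 0.4455
  ADV: TP=72, FP=16+16+16+14+12=74, FN=1+2+2+2+2=9 → 144/227 = 0.6344
  DET: TP=56, FP=11+12+12+2+13=50, FN=19+21+16+14+21=91 → 112/253 = 0.4427
  PRON: TP=71, FP=22+10+10+2+21=65, FN=10+5+7+12+13=47 → 142/254 = 0.5591
Macro-F1 score = mean = (0.4242 + 0.5623 + 0.4455 + 0.6344 + 0.4427 + 0.5591) / 6 = 0.511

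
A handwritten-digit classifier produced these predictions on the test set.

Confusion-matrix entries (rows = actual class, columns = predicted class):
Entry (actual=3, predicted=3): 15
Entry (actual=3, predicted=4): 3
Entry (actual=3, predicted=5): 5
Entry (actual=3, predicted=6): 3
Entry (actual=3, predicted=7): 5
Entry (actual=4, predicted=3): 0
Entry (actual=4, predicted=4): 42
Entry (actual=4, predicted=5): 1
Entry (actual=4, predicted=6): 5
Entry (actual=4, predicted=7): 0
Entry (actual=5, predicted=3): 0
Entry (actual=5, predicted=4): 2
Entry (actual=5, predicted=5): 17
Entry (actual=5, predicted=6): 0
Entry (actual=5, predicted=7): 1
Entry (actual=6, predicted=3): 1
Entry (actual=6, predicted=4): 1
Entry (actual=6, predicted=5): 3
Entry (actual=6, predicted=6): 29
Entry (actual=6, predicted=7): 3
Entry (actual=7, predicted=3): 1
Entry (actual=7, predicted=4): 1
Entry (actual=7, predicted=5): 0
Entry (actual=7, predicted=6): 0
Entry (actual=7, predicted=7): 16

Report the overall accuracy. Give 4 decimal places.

0.7727

Accuracy = trace / total = (15+42+17+29+16=119) / 154 = 119/154 = 0.7727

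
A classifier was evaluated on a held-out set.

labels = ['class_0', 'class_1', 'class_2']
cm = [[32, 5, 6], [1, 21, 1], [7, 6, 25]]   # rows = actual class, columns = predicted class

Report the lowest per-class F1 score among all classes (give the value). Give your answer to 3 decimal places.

Per-class F1 score (2·TP/(2·TP+FP+FN)):
  class_0: TP=32, FP=1+7=8, FN=5+6=11 → 64/83 = 0.7711
  class_1: TP=21, FP=5+6=11, FN=1+1=2 → 42/55 = 0.7636
  class_2: TP=25, FP=6+1=7, FN=7+6=13 → 50/70 = 0.7143
Lowest is class 'class_2' with F1 score = 0.714.

0.714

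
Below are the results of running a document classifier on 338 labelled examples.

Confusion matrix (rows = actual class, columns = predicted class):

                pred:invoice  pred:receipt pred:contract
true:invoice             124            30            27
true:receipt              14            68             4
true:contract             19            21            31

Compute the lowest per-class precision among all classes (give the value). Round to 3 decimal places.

Per-class precision (TP/(TP+FP)):
  invoice: TP=124, FP=14+19=33 → 124/157 = 0.7898
  receipt: TP=68, FP=30+21=51 → 68/119 = 0.5714
  contract: TP=31, FP=27+4=31 → 31/62 = 0.5000
Lowest is class 'contract' with precision = 0.500.

0.500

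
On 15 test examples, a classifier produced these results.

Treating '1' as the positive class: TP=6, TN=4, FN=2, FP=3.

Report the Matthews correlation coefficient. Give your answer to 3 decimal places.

MCC = (TP·TN − FP·FN) / √((TP+FP)(TP+FN)(TN+FP)(TN+FN))
Numerator = 6·4 − 3·2 = 18
Denominator = √(9·8·7·6) = √3024 = 54.9909
MCC = 18 / 54.9909 = 0.327

0.327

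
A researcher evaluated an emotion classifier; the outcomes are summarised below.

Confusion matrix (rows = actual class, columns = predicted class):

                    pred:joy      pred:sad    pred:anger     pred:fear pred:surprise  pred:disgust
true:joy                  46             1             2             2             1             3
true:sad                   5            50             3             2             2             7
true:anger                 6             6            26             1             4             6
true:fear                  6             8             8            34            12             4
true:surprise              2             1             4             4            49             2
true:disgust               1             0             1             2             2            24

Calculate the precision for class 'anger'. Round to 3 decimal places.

0.591

Treat 'anger' as positive and all other classes as negative.
precision = TP/(TP+FP).
anger: TP=26, FP=2+3+8+4+1=18 → 26/44 = 0.5909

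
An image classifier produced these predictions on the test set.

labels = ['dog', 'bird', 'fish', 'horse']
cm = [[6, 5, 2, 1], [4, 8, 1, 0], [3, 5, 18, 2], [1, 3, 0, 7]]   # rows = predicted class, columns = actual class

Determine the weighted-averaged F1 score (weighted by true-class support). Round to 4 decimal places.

Per-class F1 score (2·TP/(2·TP+FP+FN)):
  dog: TP=6, FP=5+2+1=8, FN=4+3+1=8 → 12/28 = 0.42857
  bird: TP=8, FP=4+1+0=5, FN=5+5+3=13 → 16/34 = 0.47059
  fish: TP=18, FP=3+5+2=10, FN=2+1+0=3 → 36/49 = 0.73469
  horse: TP=7, FP=1+3+0=4, FN=1+0+2=3 → 14/21 = 0.66667
Weighted-F1 score = Σ (supportᵢ/N)·F1 scoreᵢ with N=66: (14/66)·0.42857 + (21/66)·0.47059 + (21/66)·0.73469 + (10/66)·0.66667 = 0.5754

0.5754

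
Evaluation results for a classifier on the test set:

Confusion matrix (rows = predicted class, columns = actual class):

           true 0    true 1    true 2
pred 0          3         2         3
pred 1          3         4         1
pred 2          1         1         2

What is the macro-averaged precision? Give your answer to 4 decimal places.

0.4583

Per-class precision (TP/(TP+FP)):
  0: TP=3, FP=2+3=5 → 3/8 = 0.37500
  1: TP=4, FP=3+1=4 → 4/8 = 0.50000
  2: TP=2, FP=1+1=2 → 2/4 = 0.50000
Macro-precision = mean = (0.37500 + 0.50000 + 0.50000) / 3 = 0.4583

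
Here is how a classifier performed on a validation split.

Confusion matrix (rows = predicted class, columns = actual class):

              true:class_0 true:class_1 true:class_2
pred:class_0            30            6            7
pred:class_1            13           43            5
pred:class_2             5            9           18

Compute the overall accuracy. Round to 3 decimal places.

0.669

Accuracy = trace / total = (30+43+18=91) / 136 = 91/136 = 0.669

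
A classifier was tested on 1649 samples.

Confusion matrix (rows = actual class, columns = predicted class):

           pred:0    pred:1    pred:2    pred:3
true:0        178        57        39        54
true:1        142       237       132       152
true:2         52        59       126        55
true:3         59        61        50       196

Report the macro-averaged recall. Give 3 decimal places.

Per-class recall (TP/(TP+FN)):
  0: TP=178, FN=57+39+54=150 → 178/328 = 0.5427
  1: TP=237, FN=142+132+152=426 → 237/663 = 0.3575
  2: TP=126, FN=52+59+55=166 → 126/292 = 0.4315
  3: TP=196, FN=59+61+50=170 → 196/366 = 0.5355
Macro-recall = mean = (0.5427 + 0.3575 + 0.4315 + 0.5355) / 4 = 0.467

0.467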